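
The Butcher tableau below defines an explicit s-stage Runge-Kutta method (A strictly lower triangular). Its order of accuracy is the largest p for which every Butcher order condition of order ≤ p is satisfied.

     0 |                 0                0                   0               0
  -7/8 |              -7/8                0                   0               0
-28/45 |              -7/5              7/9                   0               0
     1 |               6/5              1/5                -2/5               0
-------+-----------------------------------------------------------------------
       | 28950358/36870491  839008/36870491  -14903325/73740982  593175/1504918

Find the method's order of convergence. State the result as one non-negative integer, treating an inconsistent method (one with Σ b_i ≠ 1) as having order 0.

3

b = (28950358/36870491, 839008/36870491, -14903325/73740982, 593175/1504918)
c = (0, -7/8, -28/45, 1)
Ac = (0, 0, -49/72, 133/1800)
Σ b_i: 28950358/36870491·1 + 839008/36870491·1 + (-14903325/73740982)·1 + 593175/1504918·1 = 1 ✓
b·c: 839008/36870491·(-7/8) + (-14903325/73740982)·(-28/45) + 593175/1504918·1 = 1/2 ✓
b·c²: 839008/36870491·49/64 + (-14903325/73740982)·784/2025 + 593175/1504918·1 = 1/3 ✓
b·Ac: (-14903325/73740982)·(-49/72) + 593175/1504918·133/1800 = 1/6 ✓
b·c³: 839008/36870491·(-343/512) + (-14903325/73740982)·(-21952/91125) + 593175/1504918·1 = 694983181/1625311440 ≠ 1/4 ⇒ order 3.
b·(c∘Ac): (-14903325/73740982)·343/810 + 593175/1504918·133/1800 = -679721/12039344 ≠ 1/8
b·Ac²: (-14903325/73740982)·343/576 + 593175/1504918·(-1127/648000) = -196720321/1625311440 ≠ 1/12
b·A²c: 593175/1504918·49/180 = 1937705/18059016 ≠ 1/24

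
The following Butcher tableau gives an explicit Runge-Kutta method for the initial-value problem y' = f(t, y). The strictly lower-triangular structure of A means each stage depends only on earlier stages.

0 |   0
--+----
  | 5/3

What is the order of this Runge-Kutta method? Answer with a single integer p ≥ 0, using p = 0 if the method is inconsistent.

b = (5/3)
c = (0)
Σ b_i: 5/3·1 = 5/3 ≠ 1 ⇒ order 0.

0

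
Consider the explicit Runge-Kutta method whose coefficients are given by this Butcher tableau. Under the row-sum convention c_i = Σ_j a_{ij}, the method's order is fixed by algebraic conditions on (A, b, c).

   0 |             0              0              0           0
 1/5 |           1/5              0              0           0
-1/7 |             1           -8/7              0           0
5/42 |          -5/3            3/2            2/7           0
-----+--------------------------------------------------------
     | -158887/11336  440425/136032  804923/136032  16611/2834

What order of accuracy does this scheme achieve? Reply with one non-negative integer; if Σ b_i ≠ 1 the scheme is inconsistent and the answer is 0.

b = (-158887/11336, 440425/136032, 804923/136032, 16611/2834)
c = (0, 1/5, -1/7, 5/42)
Ac = (0, 0, -8/35, 127/490)
Σ b_i: (-158887/11336)·1 + 440425/136032·1 + 804923/136032·1 + 16611/2834·1 = 1 ✓
b·c: 440425/136032·1/5 + 804923/136032·(-1/7) + 16611/2834·5/42 = 1/2 ✓
b·c²: 440425/136032·1/25 + 804923/136032·1/49 + 16611/2834·25/1764 = 1/3 ✓
b·Ac: 804923/136032·(-8/35) + 16611/2834·127/490 = 1/6 ✓
b·c³: 440425/136032·1/125 + 804923/136032·(-1/343) + 16611/2834·125/74088 = 132401/7141680 ≠ 1/4 ⇒ order 3.
b·(c∘Ac): 804923/136032·8/245 + 16611/2834·127/4116 = 445243/1190280 ≠ 1/8
b·Ac²: 804923/136032·(-8/175) + 16611/2834·1129/17150 = 34327/297570 ≠ 1/12
b·A²c: 16611/2834·(-16/245) = -2712/7085 ≠ 1/24

3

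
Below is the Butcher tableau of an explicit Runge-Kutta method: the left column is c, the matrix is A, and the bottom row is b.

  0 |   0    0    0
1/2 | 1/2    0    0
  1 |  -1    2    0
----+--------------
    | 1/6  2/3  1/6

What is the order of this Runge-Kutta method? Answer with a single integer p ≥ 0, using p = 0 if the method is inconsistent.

3

b = (1/6, 2/3, 1/6)
c = (0, 1/2, 1)
Ac = (0, 0, 1)
Σ b_i: 1/6·1 + 2/3·1 + 1/6·1 = 1 ✓
b·c: 2/3·1/2 + 1/6·1 = 1/2 ✓
b·c²: 2/3·1/4 + 1/6·1 = 1/3 ✓
b·Ac: 1/6·1 = 1/6 ✓; 3 stages ⇒ order 3.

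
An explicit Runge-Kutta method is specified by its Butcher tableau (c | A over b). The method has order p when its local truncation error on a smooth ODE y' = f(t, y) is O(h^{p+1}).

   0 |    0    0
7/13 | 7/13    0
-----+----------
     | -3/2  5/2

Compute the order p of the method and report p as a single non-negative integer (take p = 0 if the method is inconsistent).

1

b = (-3/2, 5/2)
c = (0, 7/13)
Σ b_i: (-3/2)·1 + 5/2·1 = 1 ✓
b·c: 5/2·7/13 = 35/26 ≠ 1/2 ⇒ order 1.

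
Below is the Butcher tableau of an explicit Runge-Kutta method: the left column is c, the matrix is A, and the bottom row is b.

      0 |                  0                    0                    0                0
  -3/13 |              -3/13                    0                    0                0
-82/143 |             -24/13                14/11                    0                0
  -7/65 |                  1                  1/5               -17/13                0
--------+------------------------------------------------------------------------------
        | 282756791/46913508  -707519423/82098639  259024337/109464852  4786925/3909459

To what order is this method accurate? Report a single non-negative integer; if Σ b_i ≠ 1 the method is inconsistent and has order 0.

b = (282756791/46913508, -707519423/82098639, 259024337/109464852, 4786925/3909459)
c = (0, -3/13, -82/143, -7/65)
Ac = (0, 0, -42/143, 6541/9295)
Σ b_i: 282756791/46913508·1 + (-707519423/82098639)·1 + 259024337/109464852·1 + 4786925/3909459·1 = 1 ✓
b·c: (-707519423/82098639)·(-3/13) + 259024337/109464852·(-82/143) + 4786925/3909459·(-7/65) = 1/2 ✓
b·c²: (-707519423/82098639)·9/169 + 259024337/109464852·6724/20449 + 4786925/3909459·49/4225 = 1/3 ✓
b·Ac: 259024337/109464852·(-42/143) + 4786925/3909459·6541/9295 = 1/6 ✓
b·c³: (-707519423/82098639)·(-27/2197) + 259024337/109464852·(-551368/2924207) + 4786925/3909459·(-343/274625) = -12420052352/36338421405 ≠ 1/4 ⇒ order 3.
b·(c∘Ac): 259024337/109464852·3444/20449 + 4786925/3909459·(-45787/604175) = 15538226/50822967 ≠ 1/8
b·Ac²: 259024337/109464852·126/1859 + 4786925/3909459·(-557383/1329185) = -394779949/1118105274 ≠ 1/12
b·A²c: 4786925/3909459·714/1859 = 612850/1303153 ≠ 1/24

3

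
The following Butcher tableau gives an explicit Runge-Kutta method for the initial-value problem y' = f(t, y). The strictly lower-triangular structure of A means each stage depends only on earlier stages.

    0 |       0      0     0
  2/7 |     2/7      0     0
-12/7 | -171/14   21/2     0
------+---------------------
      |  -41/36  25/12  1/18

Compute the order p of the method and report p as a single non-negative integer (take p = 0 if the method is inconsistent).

b = (-41/36, 25/12, 1/18)
c = (0, 2/7, -12/7)
Ac = (0, 0, 3)
Σ b_i: (-41/36)·1 + 25/12·1 + 1/18·1 = 1 ✓
b·c: 25/12·2/7 + 1/18·(-12/7) = 1/2 ✓
b·c²: 25/12·4/49 + 1/18·144/49 = 1/3 ✓
b·Ac: 1/18·3 = 1/6 ✓; 3 stages ⇒ order 3.

3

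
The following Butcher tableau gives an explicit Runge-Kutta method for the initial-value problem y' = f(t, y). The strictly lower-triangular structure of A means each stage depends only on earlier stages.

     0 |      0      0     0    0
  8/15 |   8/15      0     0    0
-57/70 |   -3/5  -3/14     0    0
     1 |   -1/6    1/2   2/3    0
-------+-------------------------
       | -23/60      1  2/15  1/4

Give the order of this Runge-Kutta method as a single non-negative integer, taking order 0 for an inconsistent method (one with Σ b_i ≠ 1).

b = (-23/60, 1, 2/15, 1/4)
c = (0, 8/15, -57/70, 1)
Ac = (0, 0, -4/35, -29/105)
Σ b_i: (-23/60)·1 + 1·1 + 2/15·1 + 1/4·1 = 1 ✓
b·c: 1·8/15 + 2/15·(-57/70) + 1/4·1 = 1417/2100 ≠ 1/2 ⇒ order 1.

1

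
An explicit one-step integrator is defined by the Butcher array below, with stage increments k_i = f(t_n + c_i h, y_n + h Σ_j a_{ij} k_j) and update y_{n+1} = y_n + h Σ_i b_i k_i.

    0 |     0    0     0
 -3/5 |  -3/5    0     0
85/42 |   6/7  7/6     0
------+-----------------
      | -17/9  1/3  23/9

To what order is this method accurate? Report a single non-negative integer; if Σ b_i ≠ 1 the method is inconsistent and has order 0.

1

b = (-17/9, 1/3, 23/9)
c = (0, -3/5, 85/42)
Ac = (0, 0, -7/10)
Σ b_i: (-17/9)·1 + 1/3·1 + 23/9·1 = 1 ✓
b·c: 1/3·(-3/5) + 23/9·85/42 = 9397/1890 ≠ 1/2 ⇒ order 1.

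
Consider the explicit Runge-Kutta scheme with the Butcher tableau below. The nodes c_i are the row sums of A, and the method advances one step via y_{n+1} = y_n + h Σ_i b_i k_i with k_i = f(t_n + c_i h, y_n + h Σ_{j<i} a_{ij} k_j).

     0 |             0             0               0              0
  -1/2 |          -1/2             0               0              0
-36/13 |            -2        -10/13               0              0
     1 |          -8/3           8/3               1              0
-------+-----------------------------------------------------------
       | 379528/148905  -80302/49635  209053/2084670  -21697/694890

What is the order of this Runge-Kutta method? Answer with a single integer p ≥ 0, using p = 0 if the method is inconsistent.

3

b = (379528/148905, -80302/49635, 209053/2084670, -21697/694890)
c = (0, -1/2, -36/13, 1)
Ac = (0, 0, 5/13, -160/39)
Σ b_i: 379528/148905·1 + (-80302/49635)·1 + 209053/2084670·1 + (-21697/694890)·1 = 1 ✓
b·c: (-80302/49635)·(-1/2) + 209053/2084670·(-36/13) + (-21697/694890)·1 = 1/2 ✓
b·c²: (-80302/49635)·1/4 + 209053/2084670·1296/169 + (-21697/694890)·1 = 1/3 ✓
b·Ac: 209053/2084670·5/13 + (-21697/694890)·(-160/39) = 1/6 ✓
b·c³: (-80302/49635)·(-1/8) + 209053/2084670·(-46656/2197) + (-21697/694890)·1 = -561683/286780 ≠ 1/4 ⇒ order 3.
b·(c∘Ac): 209053/2084670·(-180/169) + (-21697/694890)·(-160/39) = 634/29781 ≠ 1/8
b·Ac²: 209053/2084670·(-5/26) + (-21697/694890)·4226/507 = -1683517/6022380 ≠ 1/12
b·A²c: (-21697/694890)·5/13 = -1669/138978 ≠ 1/24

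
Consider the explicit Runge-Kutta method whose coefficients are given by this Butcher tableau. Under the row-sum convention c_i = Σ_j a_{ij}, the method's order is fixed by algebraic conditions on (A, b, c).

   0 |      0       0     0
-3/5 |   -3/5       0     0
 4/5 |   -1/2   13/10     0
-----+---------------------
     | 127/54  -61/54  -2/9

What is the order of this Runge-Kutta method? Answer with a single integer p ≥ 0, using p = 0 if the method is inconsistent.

b = (127/54, -61/54, -2/9)
c = (0, -3/5, 4/5)
Ac = (0, 0, -39/50)
Σ b_i: 127/54·1 + (-61/54)·1 + (-2/9)·1 = 1 ✓
b·c: (-61/54)·(-3/5) + (-2/9)·4/5 = 1/2 ✓
b·c²: (-61/54)·9/25 + (-2/9)·16/25 = -247/450 ≠ 1/3 ⇒ order 2.
b·Ac: (-2/9)·(-39/50) = 13/75 ≠ 1/6

2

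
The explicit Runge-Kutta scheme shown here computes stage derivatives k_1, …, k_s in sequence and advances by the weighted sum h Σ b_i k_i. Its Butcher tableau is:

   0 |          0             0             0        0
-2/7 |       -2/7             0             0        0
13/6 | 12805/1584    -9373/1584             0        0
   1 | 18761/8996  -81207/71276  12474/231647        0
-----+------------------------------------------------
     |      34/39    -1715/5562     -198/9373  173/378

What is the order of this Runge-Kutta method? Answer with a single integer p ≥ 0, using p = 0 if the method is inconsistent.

b = (34/39, -1715/5562, -198/9373, 173/378)
c = (0, -2/7, 13/6, 1)
Ac = (0, 0, 1339/792, 153/346)
Σ b_i: 34/39·1 + (-1715/5562)·1 + (-198/9373)·1 + 173/378·1 = 1 ✓
b·c: (-1715/5562)·(-2/7) + (-198/9373)·13/6 + 173/378·1 = 1/2 ✓
b·c²: (-1715/5562)·4/49 + (-198/9373)·169/36 + 173/378·1 = 1/3 ✓
b·Ac: (-198/9373)·1339/792 + 173/378·153/346 = 1/6 ✓
b·c³: (-1715/5562)·(-8/343) + (-198/9373)·2197/216 + 173/378·1 = 1/4 ✓
b·(c∘Ac): (-198/9373)·17407/4752 + 173/378·153/346 = 1/8 ✓
b·Ac²: (-198/9373)·(-1339/2772) + 173/378·387/2422 = 1/12 ✓
b·A²c: 173/378·63/692 = 1/24 ✓; 4 stages ⇒ order 4.

4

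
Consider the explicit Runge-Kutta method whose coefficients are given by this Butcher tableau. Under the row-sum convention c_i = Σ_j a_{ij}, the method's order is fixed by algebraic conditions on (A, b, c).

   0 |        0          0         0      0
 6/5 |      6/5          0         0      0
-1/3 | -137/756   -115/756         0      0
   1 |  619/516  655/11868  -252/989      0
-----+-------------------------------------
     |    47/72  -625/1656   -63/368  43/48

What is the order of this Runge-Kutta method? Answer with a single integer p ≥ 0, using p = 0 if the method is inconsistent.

b = (47/72, -625/1656, -63/368, 43/48)
c = (0, 6/5, -1/3, 1)
Ac = (0, 0, -23/126, 13/86)
Σ b_i: 47/72·1 + (-625/1656)·1 + (-63/368)·1 + 43/48·1 = 1 ✓
b·c: (-625/1656)·6/5 + (-63/368)·(-1/3) + 43/48·1 = 1/2 ✓
b·c²: (-625/1656)·36/25 + (-63/368)·1/9 + 43/48·1 = 1/3 ✓
b·Ac: (-63/368)·(-23/126) + 43/48·13/86 = 1/6 ✓
b·c³: (-625/1656)·216/125 + (-63/368)·(-1/27) + 43/48·1 = 1/4 ✓
b·(c∘Ac): (-63/368)·23/378 + 43/48·13/86 = 1/8 ✓
b·Ac²: (-63/368)·(-23/105) + 43/48·11/215 = 1/12 ✓
b·A²c: 43/48·2/43 = 1/24 ✓; 4 stages ⇒ order 4.

4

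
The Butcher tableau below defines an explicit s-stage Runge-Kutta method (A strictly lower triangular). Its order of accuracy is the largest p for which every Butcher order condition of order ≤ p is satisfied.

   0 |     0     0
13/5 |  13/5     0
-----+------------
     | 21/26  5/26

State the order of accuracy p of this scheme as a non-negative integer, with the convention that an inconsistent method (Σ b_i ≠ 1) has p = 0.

b = (21/26, 5/26)
c = (0, 13/5)
Σ b_i: 21/26·1 + 5/26·1 = 1 ✓
b·c: 5/26·13/5 = 1/2 ✓; 2 stages ⇒ order 2.

2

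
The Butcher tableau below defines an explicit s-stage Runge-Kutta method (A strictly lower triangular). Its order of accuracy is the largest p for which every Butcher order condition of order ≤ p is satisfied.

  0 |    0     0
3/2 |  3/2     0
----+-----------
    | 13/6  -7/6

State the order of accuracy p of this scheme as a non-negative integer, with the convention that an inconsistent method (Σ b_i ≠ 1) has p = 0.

b = (13/6, -7/6)
c = (0, 3/2)
Σ b_i: 13/6·1 + (-7/6)·1 = 1 ✓
b·c: (-7/6)·3/2 = -7/4 ≠ 1/2 ⇒ order 1.

1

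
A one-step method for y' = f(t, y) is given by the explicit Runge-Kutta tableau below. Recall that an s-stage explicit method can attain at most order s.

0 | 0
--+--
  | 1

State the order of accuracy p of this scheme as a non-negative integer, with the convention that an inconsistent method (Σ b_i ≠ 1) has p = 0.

b = (1)
c = (0)
Σ b_i: 1·1 = 1 ✓; 1 stage ⇒ order 1.

1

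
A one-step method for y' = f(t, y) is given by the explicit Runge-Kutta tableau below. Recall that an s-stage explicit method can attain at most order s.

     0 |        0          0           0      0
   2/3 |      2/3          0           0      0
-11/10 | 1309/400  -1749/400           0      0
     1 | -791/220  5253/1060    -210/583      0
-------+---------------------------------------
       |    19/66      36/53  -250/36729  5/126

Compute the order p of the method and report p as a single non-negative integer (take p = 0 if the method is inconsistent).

4

b = (19/66, 36/53, -250/36729, 5/126)
c = (0, 2/3, -11/10, 1)
Ac = (0, 0, -583/200, 37/10)
Σ b_i: 19/66·1 + 36/53·1 + (-250/36729)·1 + 5/126·1 = 1 ✓
b·c: 36/53·2/3 + (-250/36729)·(-11/10) + 5/126·1 = 1/2 ✓
b·c²: 36/53·4/9 + (-250/36729)·121/100 + 5/126·1 = 1/3 ✓
b·Ac: (-250/36729)·(-583/200) + 5/126·37/10 = 1/6 ✓
b·c³: 36/53·8/27 + (-250/36729)·(-1331/1000) + 5/126·1 = 1/4 ✓
b·(c∘Ac): (-250/36729)·6413/2000 + 5/126·37/10 = 1/8 ✓
b·Ac²: (-250/36729)·(-583/300) + 5/126·53/30 = 1/12 ✓
b·A²c: 5/126·21/20 = 1/24 ✓; 4 stages ⇒ order 4.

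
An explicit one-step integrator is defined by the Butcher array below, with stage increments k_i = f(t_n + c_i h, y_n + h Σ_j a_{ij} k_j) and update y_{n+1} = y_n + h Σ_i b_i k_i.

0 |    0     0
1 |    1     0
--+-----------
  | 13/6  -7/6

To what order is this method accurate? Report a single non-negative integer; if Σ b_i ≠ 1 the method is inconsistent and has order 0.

1

b = (13/6, -7/6)
c = (0, 1)
Σ b_i: 13/6·1 + (-7/6)·1 = 1 ✓
b·c: (-7/6)·1 = -7/6 ≠ 1/2 ⇒ order 1.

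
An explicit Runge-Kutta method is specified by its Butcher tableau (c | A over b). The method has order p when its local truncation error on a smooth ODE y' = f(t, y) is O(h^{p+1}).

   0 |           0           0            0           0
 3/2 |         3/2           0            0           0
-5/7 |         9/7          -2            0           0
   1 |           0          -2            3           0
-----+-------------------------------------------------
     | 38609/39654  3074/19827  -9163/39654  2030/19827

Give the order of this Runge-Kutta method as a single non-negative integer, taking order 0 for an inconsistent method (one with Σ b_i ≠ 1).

b = (38609/39654, 3074/19827, -9163/39654, 2030/19827)
c = (0, 3/2, -5/7, 1)
Ac = (0, 0, -3, -36/7)
Σ b_i: 38609/39654·1 + 3074/19827·1 + (-9163/39654)·1 + 2030/19827·1 = 1 ✓
b·c: 3074/19827·3/2 + (-9163/39654)·(-5/7) + 2030/19827·1 = 1/2 ✓
b·c²: 3074/19827·9/4 + (-9163/39654)·25/49 + 2030/19827·1 = 1/3 ✓
b·Ac: (-9163/39654)·(-3) + 2030/19827·(-36/7) = 1/6 ✓
b·c³: 3074/19827·27/8 + (-9163/39654)·(-125/343) + 2030/19827·1 = 43787/61684 ≠ 1/4 ⇒ order 3.
b·(c∘Ac): (-9163/39654)·15/7 + 2030/19827·(-36/7) = -13505/13218 ≠ 1/8
b·Ac²: (-9163/39654)·(-9/2) + 2030/19827·(-291/98) = 136163/185052 ≠ 1/12
b·A²c: 2030/19827·(-9) = -2030/2203 ≠ 1/24

3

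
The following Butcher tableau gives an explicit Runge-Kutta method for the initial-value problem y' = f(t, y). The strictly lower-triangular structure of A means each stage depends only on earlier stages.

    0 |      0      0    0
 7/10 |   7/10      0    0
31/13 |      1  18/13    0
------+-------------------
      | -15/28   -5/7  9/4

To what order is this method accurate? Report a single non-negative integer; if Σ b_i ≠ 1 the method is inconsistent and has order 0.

1

b = (-15/28, -5/7, 9/4)
c = (0, 7/10, 31/13)
Ac = (0, 0, 63/65)
Σ b_i: (-15/28)·1 + (-5/7)·1 + 9/4·1 = 1 ✓
b·c: (-5/7)·7/10 + 9/4·31/13 = 253/52 ≠ 1/2 ⇒ order 1.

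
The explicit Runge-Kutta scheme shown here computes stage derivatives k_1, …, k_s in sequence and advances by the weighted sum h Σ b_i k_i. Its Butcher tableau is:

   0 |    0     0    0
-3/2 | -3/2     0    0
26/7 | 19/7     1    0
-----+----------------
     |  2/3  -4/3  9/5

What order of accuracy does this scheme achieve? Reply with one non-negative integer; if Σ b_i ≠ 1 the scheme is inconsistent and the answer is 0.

0

b = (2/3, -4/3, 9/5)
c = (0, -3/2, 26/7)
Ac = (0, 0, -3/2)
Σ b_i: 2/3·1 + (-4/3)·1 + 9/5·1 = 17/15 ≠ 1 ⇒ order 0.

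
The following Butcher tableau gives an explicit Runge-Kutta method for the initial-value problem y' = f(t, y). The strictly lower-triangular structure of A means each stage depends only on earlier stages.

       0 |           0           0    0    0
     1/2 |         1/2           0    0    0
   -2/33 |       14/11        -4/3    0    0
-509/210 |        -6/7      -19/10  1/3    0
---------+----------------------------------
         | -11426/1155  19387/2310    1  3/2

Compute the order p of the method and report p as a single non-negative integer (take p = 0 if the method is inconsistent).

2

b = (-11426/1155, 19387/2310, 1, 3/2)
c = (0, 1/2, -2/33, -509/210)
Ac = (0, 0, -2/3, -1921/1980)
Σ b_i: (-11426/1155)·1 + 19387/2310·1 + 1·1 + 3/2·1 = 1 ✓
b·c: 19387/2310·1/2 + 1·(-2/33) + 3/2·(-509/210) = 1/2 ✓
b·c²: 19387/2310·1/4 + 1·4/1089 + 3/2·259081/44100 = 29119397/2668050 ≠ 1/3 ⇒ order 2.
b·Ac: 1·(-2/3) + 3/2·(-1921/1980) = -2801/1320 ≠ 1/6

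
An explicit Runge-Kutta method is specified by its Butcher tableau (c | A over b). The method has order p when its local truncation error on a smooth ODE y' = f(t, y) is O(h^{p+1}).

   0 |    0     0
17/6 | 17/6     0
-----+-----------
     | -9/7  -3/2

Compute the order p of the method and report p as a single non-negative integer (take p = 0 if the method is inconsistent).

0

b = (-9/7, -3/2)
c = (0, 17/6)
Σ b_i: (-9/7)·1 + (-3/2)·1 = -39/14 ≠ 1 ⇒ order 0.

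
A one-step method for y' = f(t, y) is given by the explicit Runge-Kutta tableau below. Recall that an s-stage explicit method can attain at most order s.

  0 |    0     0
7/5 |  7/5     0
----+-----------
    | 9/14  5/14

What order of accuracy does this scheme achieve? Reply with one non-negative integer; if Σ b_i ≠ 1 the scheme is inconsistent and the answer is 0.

2

b = (9/14, 5/14)
c = (0, 7/5)
Σ b_i: 9/14·1 + 5/14·1 = 1 ✓
b·c: 5/14·7/5 = 1/2 ✓; 2 stages ⇒ order 2.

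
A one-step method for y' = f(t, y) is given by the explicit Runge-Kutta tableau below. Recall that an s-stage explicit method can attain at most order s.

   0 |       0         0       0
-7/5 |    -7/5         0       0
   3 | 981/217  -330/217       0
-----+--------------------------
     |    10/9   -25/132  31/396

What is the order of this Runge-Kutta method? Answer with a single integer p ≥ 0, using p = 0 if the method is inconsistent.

b = (10/9, -25/132, 31/396)
c = (0, -7/5, 3)
Ac = (0, 0, 66/31)
Σ b_i: 10/9·1 + (-25/132)·1 + 31/396·1 = 1 ✓
b·c: (-25/132)·(-7/5) + 31/396·3 = 1/2 ✓
b·c²: (-25/132)·49/25 + 31/396·9 = 1/3 ✓
b·Ac: 31/396·66/31 = 1/6 ✓; 3 stages ⇒ order 3.

3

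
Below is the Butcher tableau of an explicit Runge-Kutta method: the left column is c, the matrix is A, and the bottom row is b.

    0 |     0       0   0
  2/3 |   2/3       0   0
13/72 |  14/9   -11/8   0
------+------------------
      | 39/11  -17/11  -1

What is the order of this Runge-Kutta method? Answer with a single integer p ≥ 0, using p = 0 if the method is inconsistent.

1

b = (39/11, -17/11, -1)
c = (0, 2/3, 13/72)
Ac = (0, 0, -11/12)
Σ b_i: 39/11·1 + (-17/11)·1 + (-1)·1 = 1 ✓
b·c: (-17/11)·2/3 + (-1)·13/72 = -959/792 ≠ 1/2 ⇒ order 1.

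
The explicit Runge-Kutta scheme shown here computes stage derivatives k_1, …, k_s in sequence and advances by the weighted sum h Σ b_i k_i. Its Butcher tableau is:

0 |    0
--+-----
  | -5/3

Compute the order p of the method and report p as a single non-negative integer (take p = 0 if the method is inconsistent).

b = (-5/3)
c = (0)
Σ b_i: (-5/3)·1 = -5/3 ≠ 1 ⇒ order 0.

0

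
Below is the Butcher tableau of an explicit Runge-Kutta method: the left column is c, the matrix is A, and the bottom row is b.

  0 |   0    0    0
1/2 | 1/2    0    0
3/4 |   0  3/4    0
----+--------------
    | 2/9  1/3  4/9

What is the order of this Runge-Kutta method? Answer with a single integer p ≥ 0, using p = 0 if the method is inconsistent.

b = (2/9, 1/3, 4/9)
c = (0, 1/2, 3/4)
Ac = (0, 0, 3/8)
Σ b_i: 2/9·1 + 1/3·1 + 4/9·1 = 1 ✓
b·c: 1/3·1/2 + 4/9·3/4 = 1/2 ✓
b·c²: 1/3·1/4 + 4/9·9/16 = 1/3 ✓
b·Ac: 4/9·3/8 = 1/6 ✓; 3 stages ⇒ order 3.

3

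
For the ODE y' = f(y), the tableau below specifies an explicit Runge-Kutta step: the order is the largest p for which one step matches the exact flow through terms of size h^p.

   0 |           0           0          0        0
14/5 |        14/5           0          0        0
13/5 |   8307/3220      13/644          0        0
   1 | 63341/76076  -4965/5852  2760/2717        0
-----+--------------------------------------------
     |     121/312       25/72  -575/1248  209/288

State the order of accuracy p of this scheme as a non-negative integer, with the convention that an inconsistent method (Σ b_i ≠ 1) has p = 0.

b = (121/312, 25/72, -575/1248, 209/288)
c = (0, 14/5, 13/5, 1)
Ac = (0, 0, 13/230, 111/418)
Σ b_i: 121/312·1 + 25/72·1 + (-575/1248)·1 + 209/288·1 = 1 ✓
b·c: 25/72·14/5 + (-575/1248)·13/5 + 209/288·1 = 1/2 ✓
b·c²: 25/72·196/25 + (-575/1248)·169/25 + 209/288·1 = 1/3 ✓
b·Ac: (-575/1248)·13/230 + 209/288·111/418 = 1/6 ✓
b·c³: 25/72·2744/125 + (-575/1248)·2197/125 + 209/288·1 = 1/4 ✓
b·(c∘Ac): (-575/1248)·169/1150 + 209/288·111/418 = 1/8 ✓
b·Ac²: (-575/1248)·91/575 + 209/288·45/209 = 1/12 ✓
b·A²c: 209/288·12/209 = 1/24 ✓; 4 stages ⇒ order 4.

4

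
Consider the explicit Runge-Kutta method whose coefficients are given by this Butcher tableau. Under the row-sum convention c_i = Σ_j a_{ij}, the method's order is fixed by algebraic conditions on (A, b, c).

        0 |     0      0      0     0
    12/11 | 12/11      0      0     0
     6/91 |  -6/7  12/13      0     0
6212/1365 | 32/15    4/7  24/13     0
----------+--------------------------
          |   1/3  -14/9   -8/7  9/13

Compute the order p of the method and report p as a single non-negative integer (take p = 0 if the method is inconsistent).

0

b = (1/3, -14/9, -8/7, 9/13)
c = (0, 12/11, 6/91, 6212/1365)
Ac = (0, 0, 144/143, 9696/13013)
Σ b_i: 1/3·1 + (-14/9)·1 + (-8/7)·1 + 9/13·1 = -1370/819 ≠ 1 ⇒ order 0.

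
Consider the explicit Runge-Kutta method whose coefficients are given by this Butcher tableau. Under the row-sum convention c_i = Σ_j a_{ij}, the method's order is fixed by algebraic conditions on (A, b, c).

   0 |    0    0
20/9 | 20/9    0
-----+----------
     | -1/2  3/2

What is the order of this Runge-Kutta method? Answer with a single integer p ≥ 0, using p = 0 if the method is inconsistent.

b = (-1/2, 3/2)
c = (0, 20/9)
Σ b_i: (-1/2)·1 + 3/2·1 = 1 ✓
b·c: 3/2·20/9 = 10/3 ≠ 1/2 ⇒ order 1.

1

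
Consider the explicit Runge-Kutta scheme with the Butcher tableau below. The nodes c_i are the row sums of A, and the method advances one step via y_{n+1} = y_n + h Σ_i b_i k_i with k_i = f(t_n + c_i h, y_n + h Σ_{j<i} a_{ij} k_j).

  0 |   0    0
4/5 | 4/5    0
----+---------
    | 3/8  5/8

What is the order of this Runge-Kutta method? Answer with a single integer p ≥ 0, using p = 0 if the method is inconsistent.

b = (3/8, 5/8)
c = (0, 4/5)
Σ b_i: 3/8·1 + 5/8·1 = 1 ✓
b·c: 5/8·4/5 = 1/2 ✓; 2 stages ⇒ order 2.

2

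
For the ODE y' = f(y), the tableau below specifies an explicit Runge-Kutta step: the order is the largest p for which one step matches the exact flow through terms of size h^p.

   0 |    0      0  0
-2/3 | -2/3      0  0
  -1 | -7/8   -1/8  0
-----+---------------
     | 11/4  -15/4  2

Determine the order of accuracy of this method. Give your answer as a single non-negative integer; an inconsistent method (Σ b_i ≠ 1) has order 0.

3

b = (11/4, -15/4, 2)
c = (0, -2/3, -1)
Ac = (0, 0, 1/12)
Σ b_i: 11/4·1 + (-15/4)·1 + 2·1 = 1 ✓
b·c: (-15/4)·(-2/3) + 2·(-1) = 1/2 ✓
b·c²: (-15/4)·4/9 + 2·1 = 1/3 ✓
b·Ac: 2·1/12 = 1/6 ✓; 3 stages ⇒ order 3.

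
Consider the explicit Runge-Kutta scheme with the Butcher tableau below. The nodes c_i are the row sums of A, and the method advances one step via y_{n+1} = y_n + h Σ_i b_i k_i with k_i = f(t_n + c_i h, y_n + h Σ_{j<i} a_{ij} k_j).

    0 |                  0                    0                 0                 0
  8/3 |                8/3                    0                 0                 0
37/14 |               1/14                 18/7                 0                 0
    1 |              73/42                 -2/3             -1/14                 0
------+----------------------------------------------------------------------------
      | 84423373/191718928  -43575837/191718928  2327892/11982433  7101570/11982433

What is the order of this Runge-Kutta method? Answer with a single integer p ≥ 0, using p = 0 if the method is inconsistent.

b = (84423373/191718928, -43575837/191718928, 2327892/11982433, 7101570/11982433)
c = (0, 8/3, 37/14, 1)
Ac = (0, 0, 48/7, -3469/1764)
Σ b_i: 84423373/191718928·1 + (-43575837/191718928)·1 + 2327892/11982433·1 + 7101570/11982433·1 = 1 ✓
b·c: (-43575837/191718928)·8/3 + 2327892/11982433·37/14 + 7101570/11982433·1 = 1/2 ✓
b·c²: (-43575837/191718928)·64/9 + 2327892/11982433·1369/196 + 7101570/11982433·1 = 1/3 ✓
b·Ac: 2327892/11982433·48/7 + 7101570/11982433·(-3469/1764) = 1/6 ✓
b·c³: (-43575837/191718928)·512/27 + 2327892/11982433·50653/2744 + 7101570/11982433·1 = -198076043/1509786558 ≠ 1/4 ⇒ order 3.
b·(c∘Ac): 2327892/11982433·888/49 + 7101570/11982433·(-3469/1764) = 169328929/71894598 ≠ 1/8
b·Ac²: 2327892/11982433·128/7 + 7101570/11982433·(-388195/74088) = 1350076111/3019573116 ≠ 1/12
b·A²c: 7101570/11982433·(-24/49) = -3478320/11982433 ≠ 1/24

3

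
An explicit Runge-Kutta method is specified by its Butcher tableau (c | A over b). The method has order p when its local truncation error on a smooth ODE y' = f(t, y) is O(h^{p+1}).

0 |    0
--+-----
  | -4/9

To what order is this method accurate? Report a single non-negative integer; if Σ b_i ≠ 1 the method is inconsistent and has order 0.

0

b = (-4/9)
c = (0)
Σ b_i: (-4/9)·1 = -4/9 ≠ 1 ⇒ order 0.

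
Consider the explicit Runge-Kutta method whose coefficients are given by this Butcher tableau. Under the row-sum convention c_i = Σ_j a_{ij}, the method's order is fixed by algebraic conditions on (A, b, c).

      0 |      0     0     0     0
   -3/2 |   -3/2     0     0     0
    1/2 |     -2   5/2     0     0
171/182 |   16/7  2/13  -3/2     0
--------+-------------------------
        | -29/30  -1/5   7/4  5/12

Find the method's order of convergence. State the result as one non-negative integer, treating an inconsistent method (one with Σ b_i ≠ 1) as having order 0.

b = (-29/30, -1/5, 7/4, 5/12)
c = (0, -3/2, 1/2, 171/182)
Ac = (0, 0, -15/4, -51/52)
Σ b_i: (-29/30)·1 + (-1/5)·1 + 7/4·1 + 5/12·1 = 1 ✓
b·c: (-1/5)·(-3/2) + 7/4·1/2 + 5/12·171/182 = 2851/1820 ≠ 1/2 ⇒ order 1.

1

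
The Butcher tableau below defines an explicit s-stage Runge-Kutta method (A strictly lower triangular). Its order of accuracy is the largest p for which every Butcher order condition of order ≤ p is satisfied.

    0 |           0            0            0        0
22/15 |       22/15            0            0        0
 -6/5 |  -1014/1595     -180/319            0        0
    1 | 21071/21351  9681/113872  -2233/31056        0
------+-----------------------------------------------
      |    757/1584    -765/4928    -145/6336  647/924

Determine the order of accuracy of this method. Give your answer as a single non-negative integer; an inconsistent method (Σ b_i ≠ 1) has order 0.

b = (757/1584, -765/4928, -145/6336, 647/924)
c = (0, 22/15, -6/5, 1)
Ac = (0, 0, -24/29, 273/1294)
Σ b_i: 757/1584·1 + (-765/4928)·1 + (-145/6336)·1 + 647/924·1 = 1 ✓
b·c: (-765/4928)·22/15 + (-145/6336)·(-6/5) + 647/924·1 = 1/2 ✓
b·c²: (-765/4928)·484/225 + (-145/6336)·36/25 + 647/924·1 = 1/3 ✓
b·Ac: (-145/6336)·(-24/29) + 647/924·273/1294 = 1/6 ✓
b·c³: (-765/4928)·10648/3375 + (-145/6336)·(-216/125) + 647/924·1 = 1/4 ✓
b·(c∘Ac): (-145/6336)·144/145 + 647/924·273/1294 = 1/8 ✓
b·Ac²: (-145/6336)·(-176/145) + 647/924·154/1941 = 1/12 ✓
b·A²c: 647/924·77/1294 = 1/24 ✓; 4 stages ⇒ order 4.

4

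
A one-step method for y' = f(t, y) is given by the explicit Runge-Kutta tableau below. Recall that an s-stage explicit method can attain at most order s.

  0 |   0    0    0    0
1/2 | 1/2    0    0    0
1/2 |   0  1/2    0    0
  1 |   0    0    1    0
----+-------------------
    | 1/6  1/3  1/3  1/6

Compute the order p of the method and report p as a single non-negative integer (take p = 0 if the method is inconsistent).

4

b = (1/6, 1/3, 1/3, 1/6)
c = (0, 1/2, 1/2, 1)
Ac = (0, 0, 1/4, 1/2)
Σ b_i: 1/6·1 + 1/3·1 + 1/3·1 + 1/6·1 = 1 ✓
b·c: 1/3·1/2 + 1/3·1/2 + 1/6·1 = 1/2 ✓
b·c²: 1/3·1/4 + 1/3·1/4 + 1/6·1 = 1/3 ✓
b·Ac: 1/3·1/4 + 1/6·1/2 = 1/6 ✓
b·c³: 1/3·1/8 + 1/3·1/8 + 1/6·1 = 1/4 ✓
b·(c∘Ac): 1/3·1/8 + 1/6·1/2 = 1/8 ✓
b·Ac²: 1/3·1/8 + 1/6·1/4 = 1/12 ✓
b·A²c: 1/6·1/4 = 1/24 ✓; 4 stages ⇒ order 4.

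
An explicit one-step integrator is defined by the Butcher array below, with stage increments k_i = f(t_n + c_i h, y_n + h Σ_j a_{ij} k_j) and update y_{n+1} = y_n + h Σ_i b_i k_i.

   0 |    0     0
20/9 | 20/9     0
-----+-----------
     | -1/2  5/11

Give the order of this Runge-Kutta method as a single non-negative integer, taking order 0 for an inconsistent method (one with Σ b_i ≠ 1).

b = (-1/2, 5/11)
c = (0, 20/9)
Σ b_i: (-1/2)·1 + 5/11·1 = -1/22 ≠ 1 ⇒ order 0.

0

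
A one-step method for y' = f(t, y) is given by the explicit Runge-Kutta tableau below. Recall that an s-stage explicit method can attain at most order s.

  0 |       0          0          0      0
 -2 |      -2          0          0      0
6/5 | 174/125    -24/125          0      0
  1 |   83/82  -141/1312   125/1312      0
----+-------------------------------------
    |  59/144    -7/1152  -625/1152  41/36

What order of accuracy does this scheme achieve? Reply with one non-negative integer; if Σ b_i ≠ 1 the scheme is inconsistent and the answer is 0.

b = (59/144, -7/1152, -625/1152, 41/36)
c = (0, -2, 6/5, 1)
Ac = (0, 0, 48/125, 27/82)
Σ b_i: 59/144·1 + (-7/1152)·1 + (-625/1152)·1 + 41/36·1 = 1 ✓
b·c: (-7/1152)·(-2) + (-625/1152)·6/5 + 41/36·1 = 1/2 ✓
b·c²: (-7/1152)·4 + (-625/1152)·36/25 + 41/36·1 = 1/3 ✓
b·Ac: (-625/1152)·48/125 + 41/36·27/82 = 1/6 ✓
b·c³: (-7/1152)·(-8) + (-625/1152)·216/125 + 41/36·1 = 1/4 ✓
b·(c∘Ac): (-625/1152)·288/625 + 41/36·27/82 = 1/8 ✓
b·Ac²: (-625/1152)·(-96/125) + 41/36·(-12/41) = 1/12 ✓
b·A²c: 41/36·3/82 = 1/24 ✓; 4 stages ⇒ order 4.

4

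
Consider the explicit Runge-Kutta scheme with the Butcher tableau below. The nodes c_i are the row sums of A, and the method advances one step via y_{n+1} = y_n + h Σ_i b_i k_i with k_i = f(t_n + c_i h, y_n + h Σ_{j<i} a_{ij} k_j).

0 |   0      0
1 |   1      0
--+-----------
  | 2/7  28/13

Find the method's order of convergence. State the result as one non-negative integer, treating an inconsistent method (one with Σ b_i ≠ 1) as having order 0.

b = (2/7, 28/13)
c = (0, 1)
Σ b_i: 2/7·1 + 28/13·1 = 222/91 ≠ 1 ⇒ order 0.

0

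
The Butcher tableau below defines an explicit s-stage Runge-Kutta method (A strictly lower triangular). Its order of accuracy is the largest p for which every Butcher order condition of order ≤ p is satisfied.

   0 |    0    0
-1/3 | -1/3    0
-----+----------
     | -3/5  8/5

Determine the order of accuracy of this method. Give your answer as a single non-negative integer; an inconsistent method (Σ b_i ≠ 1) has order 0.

b = (-3/5, 8/5)
c = (0, -1/3)
Σ b_i: (-3/5)·1 + 8/5·1 = 1 ✓
b·c: 8/5·(-1/3) = -8/15 ≠ 1/2 ⇒ order 1.

1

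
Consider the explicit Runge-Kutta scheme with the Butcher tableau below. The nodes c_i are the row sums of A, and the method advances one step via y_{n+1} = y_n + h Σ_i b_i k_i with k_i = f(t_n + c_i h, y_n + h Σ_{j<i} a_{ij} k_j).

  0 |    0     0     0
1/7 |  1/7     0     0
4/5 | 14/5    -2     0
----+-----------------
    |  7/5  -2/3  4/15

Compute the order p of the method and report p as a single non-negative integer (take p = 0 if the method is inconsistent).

1

b = (7/5, -2/3, 4/15)
c = (0, 1/7, 4/5)
Ac = (0, 0, -2/7)
Σ b_i: 7/5·1 + (-2/3)·1 + 4/15·1 = 1 ✓
b·c: (-2/3)·1/7 + 4/15·4/5 = 62/525 ≠ 1/2 ⇒ order 1.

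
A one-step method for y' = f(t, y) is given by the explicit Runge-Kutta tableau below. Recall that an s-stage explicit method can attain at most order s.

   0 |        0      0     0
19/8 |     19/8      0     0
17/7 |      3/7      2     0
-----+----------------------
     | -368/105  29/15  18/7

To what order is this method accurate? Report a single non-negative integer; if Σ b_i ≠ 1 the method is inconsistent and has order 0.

1

b = (-368/105, 29/15, 18/7)
c = (0, 19/8, 17/7)
Ac = (0, 0, 19/4)
Σ b_i: (-368/105)·1 + 29/15·1 + 18/7·1 = 1 ✓
b·c: 29/15·19/8 + 18/7·17/7 = 63719/5880 ≠ 1/2 ⇒ order 1.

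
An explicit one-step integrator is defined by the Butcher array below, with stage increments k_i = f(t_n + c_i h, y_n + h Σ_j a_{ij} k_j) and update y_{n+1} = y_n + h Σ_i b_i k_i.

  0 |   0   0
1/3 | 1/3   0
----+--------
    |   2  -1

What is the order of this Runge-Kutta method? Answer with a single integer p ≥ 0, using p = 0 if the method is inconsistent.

b = (2, -1)
c = (0, 1/3)
Σ b_i: 2·1 + (-1)·1 = 1 ✓
b·c: (-1)·1/3 = -1/3 ≠ 1/2 ⇒ order 1.

1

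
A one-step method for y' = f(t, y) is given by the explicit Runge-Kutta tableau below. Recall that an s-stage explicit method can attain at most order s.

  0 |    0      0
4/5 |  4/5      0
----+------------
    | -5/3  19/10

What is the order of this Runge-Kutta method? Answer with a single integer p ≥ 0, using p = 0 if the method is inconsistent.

0

b = (-5/3, 19/10)
c = (0, 4/5)
Σ b_i: (-5/3)·1 + 19/10·1 = 7/30 ≠ 1 ⇒ order 0.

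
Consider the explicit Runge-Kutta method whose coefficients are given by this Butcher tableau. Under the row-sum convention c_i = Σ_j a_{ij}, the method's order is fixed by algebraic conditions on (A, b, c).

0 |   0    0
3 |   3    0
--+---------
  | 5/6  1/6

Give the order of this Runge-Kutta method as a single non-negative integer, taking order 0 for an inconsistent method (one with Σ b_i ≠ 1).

b = (5/6, 1/6)
c = (0, 3)
Σ b_i: 5/6·1 + 1/6·1 = 1 ✓
b·c: 1/6·3 = 1/2 ✓; 2 stages ⇒ order 2.

2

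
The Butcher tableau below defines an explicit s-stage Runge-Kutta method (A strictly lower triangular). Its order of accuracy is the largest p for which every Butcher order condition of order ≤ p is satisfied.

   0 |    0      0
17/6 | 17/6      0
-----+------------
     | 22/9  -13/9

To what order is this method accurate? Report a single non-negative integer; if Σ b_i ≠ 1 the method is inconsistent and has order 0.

1

b = (22/9, -13/9)
c = (0, 17/6)
Σ b_i: 22/9·1 + (-13/9)·1 = 1 ✓
b·c: (-13/9)·17/6 = -221/54 ≠ 1/2 ⇒ order 1.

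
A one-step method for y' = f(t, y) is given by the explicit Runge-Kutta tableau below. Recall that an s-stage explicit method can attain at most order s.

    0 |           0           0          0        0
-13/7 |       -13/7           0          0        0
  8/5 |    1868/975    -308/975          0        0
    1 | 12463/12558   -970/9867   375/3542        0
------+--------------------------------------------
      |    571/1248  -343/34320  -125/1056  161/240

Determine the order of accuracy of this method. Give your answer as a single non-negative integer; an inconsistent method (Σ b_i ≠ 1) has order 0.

b = (571/1248, -343/34320, -125/1056, 161/240)
c = (0, -13/7, 8/5, 1)
Ac = (0, 0, 44/75, 170/483)
Σ b_i: 571/1248·1 + (-343/34320)·1 + (-125/1056)·1 + 161/240·1 = 1 ✓
b·c: (-343/34320)·(-13/7) + (-125/1056)·8/5 + 161/240·1 = 1/2 ✓
b·c²: (-343/34320)·169/49 + (-125/1056)·64/25 + 161/240·1 = 1/3 ✓
b·Ac: (-125/1056)·44/75 + 161/240·170/483 = 1/6 ✓
b·c³: (-343/34320)·(-2197/343) + (-125/1056)·512/125 + 161/240·1 = 1/4 ✓
b·(c∘Ac): (-125/1056)·352/375 + 161/240·170/483 = 1/8 ✓
b·Ac²: (-125/1056)·(-572/525) + 161/240·(-10/147) = 1/12 ✓
b·A²c: 161/240·10/161 = 1/24 ✓; 4 stages ⇒ order 4.

4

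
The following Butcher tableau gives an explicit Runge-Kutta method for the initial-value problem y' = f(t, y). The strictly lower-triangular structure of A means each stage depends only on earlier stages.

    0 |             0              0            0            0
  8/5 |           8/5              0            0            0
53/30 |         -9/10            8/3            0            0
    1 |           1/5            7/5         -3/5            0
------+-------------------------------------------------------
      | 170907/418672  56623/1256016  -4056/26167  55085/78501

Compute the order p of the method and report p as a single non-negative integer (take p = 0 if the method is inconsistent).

b = (170907/418672, 56623/1256016, -4056/26167, 55085/78501)
c = (0, 8/5, 53/30, 1)
Ac = (0, 0, 64/15, 59/50)
Σ b_i: 170907/418672·1 + 56623/1256016·1 + (-4056/26167)·1 + 55085/78501·1 = 1 ✓
b·c: 56623/1256016·8/5 + (-4056/26167)·53/30 + 55085/78501·1 = 1/2 ✓
b·c²: 56623/1256016·64/25 + (-4056/26167)·2809/900 + 55085/78501·1 = 1/3 ✓
b·Ac: (-4056/26167)·64/15 + 55085/78501·59/50 = 1/6 ✓
b·c³: 56623/1256016·512/125 + (-4056/26167)·148877/27000 + 55085/78501·1 = 186494/5887575 ≠ 1/4 ⇒ order 3.
b·(c∘Ac): (-4056/26167)·1696/225 + 55085/78501·59/50 = -445323/1308350 ≠ 1/8
b·Ac²: (-4056/26167)·512/75 + 55085/78501·2567/1500 = 134423/942012 ≠ 1/12
b·A²c: 55085/78501·(-64/25) = -705088/392505 ≠ 1/24

3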